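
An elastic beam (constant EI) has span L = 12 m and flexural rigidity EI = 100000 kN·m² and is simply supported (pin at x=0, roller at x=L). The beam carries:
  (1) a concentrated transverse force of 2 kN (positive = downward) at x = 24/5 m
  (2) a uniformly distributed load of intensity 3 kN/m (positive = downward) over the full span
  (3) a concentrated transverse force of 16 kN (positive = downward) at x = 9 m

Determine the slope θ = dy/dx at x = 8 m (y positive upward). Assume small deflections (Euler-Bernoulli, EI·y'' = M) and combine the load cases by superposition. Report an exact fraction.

θ(8) = 9483/6250000 rad

Load 1 — point force P=2 kN at a=24/5 m (b=L-a=36/5):
  θ_1 = -Pa(2L²-6Lx+3x²+a²)/(6LEI)  [x>a] = -2·(24/5)·(2·12²-6·12·8+3·8²+(24/5)²)/(6·12·100000) = 38/390625 rad
Load 2 — uniform load w=3 kN/m over full span:
  θ_2 = -w(L³-6Lx²+4x³)/(24EI) = -3·(12³-6·12·8²+4·8³)/(24·100000) = 13/12500 rad
Load 3 — point force P=16 kN at a=9 m (b=L-a=3):
  θ_3 = -Pb(L²-b²-3x²)/(6LEI)  [x≤a] = -16·3·(12²-3²-3·8²)/(6·12·100000) = 19/50000 rad
Superposition: θ = Σ θ_i = 9483/6250000 rad ≈ 0.001517 rad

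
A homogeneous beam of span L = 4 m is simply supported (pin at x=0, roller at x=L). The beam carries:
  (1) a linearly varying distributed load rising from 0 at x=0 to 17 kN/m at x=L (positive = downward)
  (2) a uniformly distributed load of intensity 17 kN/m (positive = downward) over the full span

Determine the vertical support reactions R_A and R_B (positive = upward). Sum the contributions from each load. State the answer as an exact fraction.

R_A = 136/3 kN, R_B = 170/3 kN

Load 1 — triangular load w₀=17 kN/m (0→w₀ over full span):
  R_A = w₀L/6 = 17·4/6 = 34/3 kN
  R_B = w₀L/3 = 17·4/3 = 68/3 kN
Load 2 — uniform load w=17 kN/m over full span:
  R_A = wL/2 = 17·4/2 = 34 kN
  R_B = wL/2 = 17·4/2 = 34 kN
Superposition: R_A = 136/3 kN, R_B = 170/3 kN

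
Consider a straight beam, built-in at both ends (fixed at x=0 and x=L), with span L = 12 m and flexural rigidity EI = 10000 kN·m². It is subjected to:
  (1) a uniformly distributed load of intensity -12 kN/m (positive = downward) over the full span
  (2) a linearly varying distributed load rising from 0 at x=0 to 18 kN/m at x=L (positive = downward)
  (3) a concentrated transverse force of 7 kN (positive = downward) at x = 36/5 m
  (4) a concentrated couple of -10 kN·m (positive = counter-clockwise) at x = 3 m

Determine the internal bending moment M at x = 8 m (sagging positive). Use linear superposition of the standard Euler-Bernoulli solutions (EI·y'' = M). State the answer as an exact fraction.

M(8) = 3473/1000 kN·m

Load 1 — uniform load w=-12 kN/m over full span:
  M_1 = wLx/2 - wL²/12 - wx²/2 = (-12)·12·8/2 - (-12)·12²/12 - (-12)·8²/2 = -48 kN·m
Load 2 — triangular load w₀=18 kN/m (0→w₀ over full span):
  M_2 = 3w₀Lx/20 - w₀L²/30 - w₀x³/(6L) = 3·18·12·8/20 - 18·12²/30 - 18·8³/(6·12) = 224/5 kN·m
Load 3 — point force P=7 kN at a=36/5 m (b=L-a=24/5):
  M_3 = Pa²(a+3b)(L-x)/L³ - Pa²b/L²  [x>a] = 7·(36/5)²·((36/5)+3·(24/5))·(12-8)/12³ - 7·(36/5)²·(24/5)/12² = 756/125 kN·m
Load 4 — applied couple M₀=-10 kN·m at a=3 m (b=L-a=9):
  M_4 = R_Ax - M_A - M₀  [x>a] with R_A=-15/16, M_A=15/8 = (-15/16)·8 - (15/8) - (-10) = 5/8 kN·m
Superposition: M = Σ M_i = 3473/1000 kN·m ≈ 3.473000 kN·m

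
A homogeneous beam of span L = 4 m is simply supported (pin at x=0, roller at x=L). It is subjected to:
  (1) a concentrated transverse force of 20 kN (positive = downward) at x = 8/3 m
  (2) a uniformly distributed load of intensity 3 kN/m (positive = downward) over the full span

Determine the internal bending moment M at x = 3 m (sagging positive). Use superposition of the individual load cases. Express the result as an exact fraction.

M(3) = 107/6 kN·m

Load 1 — point force P=20 kN at a=8/3 m (b=L-a=4/3):
  M_1 = Pa(L-x)/L  [x>a] = 20·(8/3)·(4-3)/4 = 40/3 kN·m
Load 2 — uniform load w=3 kN/m over full span:
  M_2 = wx(L-x)/2 = 3·3·(4-3)/2 = 9/2 kN·m
Superposition: M = Σ M_i = 107/6 kN·m ≈ 17.833333 kN·m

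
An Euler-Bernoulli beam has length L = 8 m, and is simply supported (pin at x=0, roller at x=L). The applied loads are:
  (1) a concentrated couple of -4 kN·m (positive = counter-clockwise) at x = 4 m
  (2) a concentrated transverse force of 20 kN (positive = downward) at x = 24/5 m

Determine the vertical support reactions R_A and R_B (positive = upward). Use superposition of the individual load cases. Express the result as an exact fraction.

R_A = 15/2 kN, R_B = 25/2 kN

Load 1 — applied couple M₀=-4 kN·m at a=4 m (b=L-a=4):
  R_A = M₀/L = (-4)/8 = -1/2 kN
  R_B = -M₀/L = -(-4)/8 = 1/2 kN
Load 2 — point force P=20 kN at a=24/5 m (b=L-a=16/5):
  R_A = Pb/L = 20·(16/5)/8 = 8 kN
  R_B = Pa/L = 20·(24/5)/8 = 12 kN
Superposition: R_A = 15/2 kN, R_B = 25/2 kN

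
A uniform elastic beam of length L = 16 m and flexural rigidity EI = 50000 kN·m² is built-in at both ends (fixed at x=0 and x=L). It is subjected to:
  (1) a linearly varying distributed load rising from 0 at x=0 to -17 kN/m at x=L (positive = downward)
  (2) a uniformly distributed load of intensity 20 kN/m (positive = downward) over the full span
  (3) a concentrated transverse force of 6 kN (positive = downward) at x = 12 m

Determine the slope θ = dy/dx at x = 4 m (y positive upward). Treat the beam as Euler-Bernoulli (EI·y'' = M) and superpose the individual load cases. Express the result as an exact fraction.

Load 1 — triangular load w₀=-17 kN/m (0→w₀ over full span):
  θ_1 = -w₀(2x(L-x)(L-2x)(x+2L)+x²(L-x)²)/(120LEI) = -(-17)·(2·4·(16-4)·(16-2·4)·(4+2·16)+4²·(16-4)²)/(120·16·50000) = 663/125000 rad
Load 2 — uniform load w=20 kN/m over full span:
  θ_2 = -wx(L-x)(L-2x)/(12EI) = -20·4·(16-4)·(16-2·4)/(12·50000) = -8/625 rad
Load 3 — point force P=6 kN at a=12 m (b=L-a=4):
  θ_3 = -Pb²x(2aL-(3a+b)x)/(2L³EI)  [x≤a] = -6·4²·4·(2·12·16-(3·12+4)·4)/(2·16³·50000) = -21/100000 rad
Superposition: θ = Σ θ_i = -3853/500000 rad ≈ -0.007706 rad

θ(4) = -3853/500000 rad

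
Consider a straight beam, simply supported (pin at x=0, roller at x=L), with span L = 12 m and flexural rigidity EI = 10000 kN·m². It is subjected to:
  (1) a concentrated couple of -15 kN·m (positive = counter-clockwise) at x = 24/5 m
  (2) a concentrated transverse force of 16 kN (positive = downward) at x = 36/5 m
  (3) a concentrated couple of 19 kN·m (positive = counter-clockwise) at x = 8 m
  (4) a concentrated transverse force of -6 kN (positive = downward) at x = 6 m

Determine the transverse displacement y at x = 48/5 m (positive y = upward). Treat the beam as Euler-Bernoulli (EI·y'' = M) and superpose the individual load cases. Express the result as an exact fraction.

y(48/5) = -4339/156250 m

Load 1 — applied couple M₀=-15 kN·m at a=24/5 m (b=L-a=36/5):
  y_1 = (M₀x³/(6L)-M₀(x-a)²/2+C₁x)/EI  [x>a] with C₁=M₀(3b²-L²)/(6L)=-12/5 = ((-15)·(48/5)³/(6·12)-(-15)·((48/5)-(24/5))²/2+(-12/5)·(48/5))/10000 = -54/15625 m
Load 2 — point force P=16 kN at a=36/5 m (b=L-a=24/5):
  y_2 = -Pa(L-x)(2Lx-a²-x²)/(6LEI)  [x>a] = -16·(36/5)·(12-(48/5))·(2·12·(48/5)-(36/5)²-(48/5)²)/(6·12·10000) = -2592/78125 m
Load 3 — applied couple M₀=19 kN·m at a=8 m (b=L-a=4):
  y_3 = (M₀x³/(6L)-M₀(x-a)²/2+C₁x)/EI  [x>a] with C₁=M₀(3b²-L²)/(6L)=-76/3 = (19·(48/5)³/(6·12)-19·((48/5)-8)²/2+(-76/3)·(48/5))/10000 = -266/78125 m
Load 4 — point force P=-6 kN at a=6 m (b=L-a=6):
  y_4 = -Pa(L-x)(2Lx-a²-x²)/(6LEI)  [x>a] = -(-6)·6·(12-(48/5))·(2·12·(48/5)-6²-(48/5)²)/(6·12·10000) = 1917/156250 m
Superposition: y = Σ y_i = -4339/156250 m ≈ -0.027770 m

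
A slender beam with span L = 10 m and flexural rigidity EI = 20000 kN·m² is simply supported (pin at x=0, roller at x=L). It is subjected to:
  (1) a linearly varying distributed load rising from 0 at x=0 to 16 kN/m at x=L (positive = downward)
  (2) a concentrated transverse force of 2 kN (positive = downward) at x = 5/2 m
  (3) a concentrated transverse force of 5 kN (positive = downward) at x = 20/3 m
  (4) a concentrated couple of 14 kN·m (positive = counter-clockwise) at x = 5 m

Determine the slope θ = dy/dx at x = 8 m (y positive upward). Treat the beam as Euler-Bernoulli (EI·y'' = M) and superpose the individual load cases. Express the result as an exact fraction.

Load 1 — triangular load w₀=16 kN/m (0→w₀ over full span):
  θ_1 = -w₀(7L⁴-30L²x²+15x⁴)/(360LEI) = -16·(7·10⁴-30·10²·8²+15·8⁴)/(360·10·20000) = 757/56250 rad
Load 2 — point force P=2 kN at a=5/2 m (b=L-a=15/2):
  θ_2 = -Pa(2L²-6Lx+3x²+a²)/(6LEI)  [x>a] = -2·(5/2)·(2·10²-6·10·8+3·8²+(5/2)²)/(6·10·20000) = 109/320000 rad
Load 3 — point force P=5 kN at a=20/3 m (b=L-a=10/3):
  θ_3 = -Pa(2L²-6Lx+3x²+a²)/(6LEI)  [x>a] = -5·(20/3)·(2·10²-6·10·8+3·8²+(20/3)²)/(6·10·20000) = 49/40500 rad
Load 4 — applied couple M₀=14 kN·m at a=5 m (b=L-a=5):
  θ_4 = (M₀x²/(2L)-M₀(x-a)+C₁)/EI  [x>a] with C₁=M₀(3b²-L²)/(6L)=-35/6 = (14·8²/(2·10)-14·(8-5)+(-35/6))/20000 = -91/600000 rad
Superposition: θ = Σ θ_i = 1925417/129600000 rad ≈ 0.014857 rad

θ(8) = 1925417/129600000 rad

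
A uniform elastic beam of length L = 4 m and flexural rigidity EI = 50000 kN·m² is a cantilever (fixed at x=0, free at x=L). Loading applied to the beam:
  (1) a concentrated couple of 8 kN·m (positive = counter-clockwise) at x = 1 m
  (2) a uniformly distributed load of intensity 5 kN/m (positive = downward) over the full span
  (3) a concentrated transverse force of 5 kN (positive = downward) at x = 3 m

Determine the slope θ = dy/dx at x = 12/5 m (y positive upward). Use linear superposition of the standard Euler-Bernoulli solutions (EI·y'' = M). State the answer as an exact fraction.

θ(12/5) = -397/312500 rad

Load 1 — applied couple M₀=8 kN·m at a=1 m (b=L-a=3):
  θ_1 = M₀a/EI  [x>a] = 8·1/50000 = 1/6250 rad
Load 2 — uniform load w=5 kN/m over full span:
  θ_2 = -wx(x²-3Lx+3L²)/(6EI) = -5·(12/5)·((12/5)²-3·4·(12/5)+3·4²)/(6·50000) = -78/78125 rad
Load 3 — point force P=5 kN at a=3 m (b=L-a=1):
  θ_3 = -Px(2a-x)/(2EI)  [x≤a] = -5·(12/5)·(2·3-(12/5))/(2·50000) = -27/62500 rad
Superposition: θ = Σ θ_i = -397/312500 rad ≈ -0.001270 rad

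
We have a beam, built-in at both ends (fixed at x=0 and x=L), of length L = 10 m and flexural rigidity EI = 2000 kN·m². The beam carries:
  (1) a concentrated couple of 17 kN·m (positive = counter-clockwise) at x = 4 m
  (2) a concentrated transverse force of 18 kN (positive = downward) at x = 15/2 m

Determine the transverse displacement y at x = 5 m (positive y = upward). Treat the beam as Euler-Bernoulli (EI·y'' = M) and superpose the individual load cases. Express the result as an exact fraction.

Load 1 — applied couple M₀=17 kN·m at a=4 m (b=L-a=6):
  y_1 = (R_Ax³/6 - M_Ax²/2 - M₀(x-a)²/2)/EI  [x>a] with R_A=306/125, M_A=51/25 = ((306/125)·5³/6 - (51/25)·5²/2 - 17·(5-4)²/2)/2000 = 17/2000 m
Load 2 — point force P=18 kN at a=15/2 m (b=L-a=5/2):
  y_2 = -Pb²x²(3aL-(3a+b)x)/(6L³EI)  [x≤a] = -18·(5/2)²·5²·(3·(15/2)·10-(3·(15/2)+(5/2))·5)/(6·10³·2000) = -3/128 m
Superposition: y = Σ y_i = -239/16000 m ≈ -0.014937 m

y(5) = -239/16000 m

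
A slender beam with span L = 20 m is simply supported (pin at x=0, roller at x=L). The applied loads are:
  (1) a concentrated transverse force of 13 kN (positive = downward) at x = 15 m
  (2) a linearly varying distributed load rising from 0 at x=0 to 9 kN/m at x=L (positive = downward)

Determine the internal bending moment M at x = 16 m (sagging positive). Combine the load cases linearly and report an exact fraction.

M(16) = 1059/5 kN·m

Load 1 — point force P=13 kN at a=15 m (b=L-a=5):
  M_1 = Pa(L-x)/L  [x>a] = 13·15·(20-16)/20 = 39 kN·m
Load 2 — triangular load w₀=9 kN/m (0→w₀ over full span):
  M_2 = w₀Lx/6 - w₀x³/(6L) = 9·20·16/6 - 9·16³/(6·20) = 864/5 kN·m
Superposition: M = Σ M_i = 1059/5 kN·m ≈ 211.800000 kN·m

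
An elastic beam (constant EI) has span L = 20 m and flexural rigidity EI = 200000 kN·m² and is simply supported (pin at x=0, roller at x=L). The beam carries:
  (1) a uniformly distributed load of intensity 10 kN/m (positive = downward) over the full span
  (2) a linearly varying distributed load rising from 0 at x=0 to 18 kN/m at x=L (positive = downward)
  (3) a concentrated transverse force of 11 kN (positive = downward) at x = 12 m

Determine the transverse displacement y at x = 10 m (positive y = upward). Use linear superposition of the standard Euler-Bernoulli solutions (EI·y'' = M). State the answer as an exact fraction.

y(10) = -20657/100000 m

Load 1 — uniform load w=10 kN/m over full span:
  y_1 = -wx(L³-2Lx²+x³)/(24EI) = -10·10·(20³-2·20·10²+10³)/(24·200000) = -5/48 m
Load 2 — triangular load w₀=18 kN/m (0→w₀ over full span):
  y_2 = -w₀x(7L⁴-10L²x²+3x⁴)/(360LEI) = -18·10·(7·20⁴-10·20²·10²+3·10⁴)/(360·20·200000) = -3/32 m
Load 3 — point force P=11 kN at a=12 m (b=L-a=8):
  y_3 = -Pbx(L²-b²-x²)/(6LEI)  [x≤a] = -11·8·10·(20²-8²-10²)/(6·20·200000) = -649/75000 m
Superposition: y = Σ y_i = -20657/100000 m ≈ -0.206570 m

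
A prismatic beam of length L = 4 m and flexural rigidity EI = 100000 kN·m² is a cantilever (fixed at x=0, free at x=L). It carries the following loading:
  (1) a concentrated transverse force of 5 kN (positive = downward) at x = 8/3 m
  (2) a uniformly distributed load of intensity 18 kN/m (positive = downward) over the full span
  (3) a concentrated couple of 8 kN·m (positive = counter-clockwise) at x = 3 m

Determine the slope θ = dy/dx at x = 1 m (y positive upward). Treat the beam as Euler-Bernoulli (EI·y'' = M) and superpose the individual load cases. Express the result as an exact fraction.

θ(1) = -683/600000 rad

Load 1 — point force P=5 kN at a=8/3 m (b=L-a=4/3):
  θ_1 = -Px(2a-x)/(2EI)  [x≤a] = -5·1·(2·(8/3)-1)/(2·100000) = -13/120000 rad
Load 2 — uniform load w=18 kN/m over full span:
  θ_2 = -wx(x²-3Lx+3L²)/(6EI) = -18·1·(1²-3·4·1+3·4²)/(6·100000) = -111/100000 rad
Load 3 — applied couple M₀=8 kN·m at a=3 m (b=L-a=1):
  θ_3 = M₀x/EI  [x≤a] = 8·1/100000 = 1/12500 rad
Superposition: θ = Σ θ_i = -683/600000 rad ≈ -0.001138 rad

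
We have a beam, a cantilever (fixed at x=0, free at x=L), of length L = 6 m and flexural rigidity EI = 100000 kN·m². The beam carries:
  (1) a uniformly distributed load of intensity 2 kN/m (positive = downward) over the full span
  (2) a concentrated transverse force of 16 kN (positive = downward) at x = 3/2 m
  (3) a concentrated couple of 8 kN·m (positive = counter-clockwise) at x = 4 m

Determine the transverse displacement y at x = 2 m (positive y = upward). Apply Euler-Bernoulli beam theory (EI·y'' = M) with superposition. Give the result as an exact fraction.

y(2) = -41/60000 m

Load 1 — uniform load w=2 kN/m over full span:
  y_1 = -wx²(x²-4Lx+6L²)/(24EI) = -2·2²·(2²-4·6·2+6·6²)/(24·100000) = -43/75000 m
Load 2 — point force P=16 kN at a=3/2 m (b=L-a=9/2):
  y_2 = -Pa²(3x-a)/(6EI)  [x>a] = -16·(3/2)²·(3·2-(3/2))/(6·100000) = -27/100000 m
Load 3 — applied couple M₀=8 kN·m at a=4 m (b=L-a=2):
  y_3 = M₀x²/(2EI)  [x≤a] = 8·2²/(2·100000) = 1/6250 m
Superposition: y = Σ y_i = -41/60000 m ≈ -0.000683 m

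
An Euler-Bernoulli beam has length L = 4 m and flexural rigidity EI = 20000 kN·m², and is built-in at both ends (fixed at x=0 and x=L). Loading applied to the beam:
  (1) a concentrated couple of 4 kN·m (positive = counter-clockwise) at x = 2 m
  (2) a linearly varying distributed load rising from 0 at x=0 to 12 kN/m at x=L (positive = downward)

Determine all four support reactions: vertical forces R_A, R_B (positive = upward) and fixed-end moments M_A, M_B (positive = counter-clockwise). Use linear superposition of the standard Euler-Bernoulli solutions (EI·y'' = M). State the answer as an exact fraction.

Load 1 — applied couple M₀=4 kN·m at a=2 m (b=L-a=2):
  R_A = 6M₀ab/L³ = 6·4·2·2/4³ = 3/2 kN
  M_A = M₀b(2a-b)/L² = 4·2·(2·2-2)/4² = 1 kN·m
  R_B = -6M₀ab/L³ = -6·4·2·2/4³ = -3/2 kN
  M_B = M₀a(2b-a)/L² = 4·2·(2·2-2)/4² = 1 kN·m
Load 2 — triangular load w₀=12 kN/m (0→w₀ over full span):
  R_A = 3w₀L/20 = 3·12·4/20 = 36/5 kN
  M_A = w₀L²/30 = 12·4²/30 = 32/5 kN·m
  R_B = 7w₀L/20 = 7·12·4/20 = 84/5 kN
  M_B = -w₀L²/20 = -12·4²/20 = -48/5 kN·m
Superposition: R_A = 87/10 kN, M_A = 37/5 kN·m, R_B = 153/10 kN, M_B = -43/5 kN·m

R_A = 87/10 kN, M_A = 37/5 kN·m, R_B = 153/10 kN, M_B = -43/5 kN·m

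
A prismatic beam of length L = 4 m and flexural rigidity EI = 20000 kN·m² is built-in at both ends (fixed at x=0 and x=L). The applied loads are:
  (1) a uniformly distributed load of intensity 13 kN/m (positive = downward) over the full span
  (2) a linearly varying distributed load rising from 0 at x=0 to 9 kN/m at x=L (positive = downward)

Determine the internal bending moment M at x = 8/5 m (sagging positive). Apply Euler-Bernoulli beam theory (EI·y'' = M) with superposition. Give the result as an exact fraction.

Load 1 — uniform load w=13 kN/m over full span:
  M_1 = wLx/2 - wL²/12 - wx²/2 = 13·4·(8/5)/2 - 13·4²/12 - 13·(8/5)²/2 = 572/75 kN·m
Load 2 — triangular load w₀=9 kN/m (0→w₀ over full span):
  M_2 = 3w₀Lx/20 - w₀L²/30 - w₀x³/(6L) = 3·9·4·(8/5)/20 - 9·4²/30 - 9·(8/5)³/(6·4) = 288/125 kN·m
Superposition: M = Σ M_i = 3724/375 kN·m ≈ 9.930667 kN·m

M(8/5) = 3724/375 kN·m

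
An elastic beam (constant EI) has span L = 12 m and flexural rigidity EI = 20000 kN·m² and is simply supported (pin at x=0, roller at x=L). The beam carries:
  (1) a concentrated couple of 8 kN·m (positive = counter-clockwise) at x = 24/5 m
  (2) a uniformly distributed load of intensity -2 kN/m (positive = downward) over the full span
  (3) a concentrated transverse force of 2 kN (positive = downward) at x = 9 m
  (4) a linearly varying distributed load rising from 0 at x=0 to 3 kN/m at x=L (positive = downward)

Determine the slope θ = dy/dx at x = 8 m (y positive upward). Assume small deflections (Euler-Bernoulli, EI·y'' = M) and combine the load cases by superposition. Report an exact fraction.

θ(8) = -5711/6000000 rad

Load 1 — applied couple M₀=8 kN·m at a=24/5 m (b=L-a=36/5):
  θ_1 = (M₀x²/(2L)-M₀(x-a)+C₁)/EI  [x>a] with C₁=M₀(3b²-L²)/(6L)=32/25 = (8·8²/(2·12)-8·(8-(24/5))+(32/25))/20000 = -7/46875 rad
Load 2 — uniform load w=-2 kN/m over full span:
  θ_2 = -w(L³-6Lx²+4x³)/(24EI) = -(-2)·(12³-6·12·8²+4·8³)/(24·20000) = -13/3750 rad
Load 3 — point force P=2 kN at a=9 m (b=L-a=3):
  θ_3 = -Pb(L²-b²-3x²)/(6LEI)  [x≤a] = -2·3·(12²-3²-3·8²)/(6·12·20000) = 19/80000 rad
Load 4 — triangular load w₀=3 kN/m (0→w₀ over full span):
  θ_4 = -w₀(7L⁴-30L²x²+15x⁴)/(360LEI) = -3·(7·12⁴-30·12²·8²+15·8⁴)/(360·12·20000) = 91/37500 rad
Superposition: θ = Σ θ_i = -5711/6000000 rad ≈ -0.000952 rad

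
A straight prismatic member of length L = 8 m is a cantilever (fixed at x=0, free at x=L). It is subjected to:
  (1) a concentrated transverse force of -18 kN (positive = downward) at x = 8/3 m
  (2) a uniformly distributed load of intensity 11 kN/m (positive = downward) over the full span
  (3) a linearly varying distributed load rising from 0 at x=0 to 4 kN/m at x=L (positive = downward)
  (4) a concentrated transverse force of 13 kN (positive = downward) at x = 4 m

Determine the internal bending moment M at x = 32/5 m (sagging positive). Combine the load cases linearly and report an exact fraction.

M(32/5) = -7072/375 kN·m

Load 1 — point force P=-18 kN at a=8/3 m (b=L-a=16/3):
  M_1 = 0  [x>a] = 0 kN·m
Load 2 — uniform load w=11 kN/m over full span:
  M_2 = -w(L-x)²/2 = -11·(8-(32/5))²/2 = -352/25 kN·m
Load 3 — triangular load w₀=4 kN/m (0→w₀ over full span):
  M_3 = w₀Lx/2 - w₀L²/3 - w₀x³/(6L) = 4·8·(32/5)/2 - 4·8²/3 - 4·(32/5)³/(6·8) = -1792/375 kN·m
Load 4 — point force P=13 kN at a=4 m (b=L-a=4):
  M_4 = 0  [x>a] = 0 kN·m
Superposition: M = Σ M_i = -7072/375 kN·m ≈ -18.858667 kN·m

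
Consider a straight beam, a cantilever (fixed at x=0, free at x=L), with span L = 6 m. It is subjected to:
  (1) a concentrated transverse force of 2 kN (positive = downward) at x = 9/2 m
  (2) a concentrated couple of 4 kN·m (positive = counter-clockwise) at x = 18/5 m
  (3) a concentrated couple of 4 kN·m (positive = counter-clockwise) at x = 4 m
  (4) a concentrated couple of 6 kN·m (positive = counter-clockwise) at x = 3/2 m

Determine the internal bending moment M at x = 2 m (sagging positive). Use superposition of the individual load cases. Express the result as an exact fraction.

M(2) = 3 kN·m

Load 1 — point force P=2 kN at a=9/2 m (b=L-a=3/2):
  M_1 = -P(a-x)  [x≤a] = -2·((9/2)-2) = -5 kN·m
Load 2 — applied couple M₀=4 kN·m at a=18/5 m (b=L-a=12/5):
  M_2 = M₀  [x≤a] = 4 = 4 kN·m
Load 3 — applied couple M₀=4 kN·m at a=4 m (b=L-a=2):
  M_3 = M₀  [x≤a] = 4 = 4 kN·m
Load 4 — applied couple M₀=6 kN·m at a=3/2 m (b=L-a=9/2):
  M_4 = 0  [x>a] = 0 kN·m
Superposition: M = Σ M_i = 3 kN·m ≈ 3.000000 kN·m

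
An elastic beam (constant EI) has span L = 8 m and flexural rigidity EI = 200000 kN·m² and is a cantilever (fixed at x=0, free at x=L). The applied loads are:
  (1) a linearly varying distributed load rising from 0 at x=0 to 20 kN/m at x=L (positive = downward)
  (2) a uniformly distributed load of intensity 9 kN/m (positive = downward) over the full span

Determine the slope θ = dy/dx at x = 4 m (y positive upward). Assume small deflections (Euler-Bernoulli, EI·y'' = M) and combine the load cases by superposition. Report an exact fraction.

Load 1 — triangular load w₀=20 kN/m (0→w₀ over full span):
  θ_1 = (w₀Lx²/4-w₀L²x/3-w₀x⁴/(24L))/EI = (20·8·4²/4-20·8²·4/3-20·4⁴/(24·8))/200000 = -41/7500 rad
Load 2 — uniform load w=9 kN/m over full span:
  θ_2 = -wx(x²-3Lx+3L²)/(6EI) = -9·4·(4²-3·8·4+3·8²)/(6·200000) = -21/6250 rad
Superposition: θ = Σ θ_i = -331/37500 rad ≈ -0.008827 rad

θ(4) = -331/37500 rad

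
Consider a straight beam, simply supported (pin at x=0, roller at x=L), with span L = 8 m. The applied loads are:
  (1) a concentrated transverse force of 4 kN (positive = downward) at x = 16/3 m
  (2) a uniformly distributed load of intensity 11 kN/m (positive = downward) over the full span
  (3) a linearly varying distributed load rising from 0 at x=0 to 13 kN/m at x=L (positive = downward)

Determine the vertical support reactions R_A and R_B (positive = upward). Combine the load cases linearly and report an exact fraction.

R_A = 188/3 kN, R_B = 244/3 kN

Load 1 — point force P=4 kN at a=16/3 m (b=L-a=8/3):
  R_A = Pb/L = 4·(8/3)/8 = 4/3 kN
  R_B = Pa/L = 4·(16/3)/8 = 8/3 kN
Load 2 — uniform load w=11 kN/m over full span:
  R_A = wL/2 = 11·8/2 = 44 kN
  R_B = wL/2 = 11·8/2 = 44 kN
Load 3 — triangular load w₀=13 kN/m (0→w₀ over full span):
  R_A = w₀L/6 = 13·8/6 = 52/3 kN
  R_B = w₀L/3 = 13·8/3 = 104/3 kN
Superposition: R_A = 188/3 kN, R_B = 244/3 kN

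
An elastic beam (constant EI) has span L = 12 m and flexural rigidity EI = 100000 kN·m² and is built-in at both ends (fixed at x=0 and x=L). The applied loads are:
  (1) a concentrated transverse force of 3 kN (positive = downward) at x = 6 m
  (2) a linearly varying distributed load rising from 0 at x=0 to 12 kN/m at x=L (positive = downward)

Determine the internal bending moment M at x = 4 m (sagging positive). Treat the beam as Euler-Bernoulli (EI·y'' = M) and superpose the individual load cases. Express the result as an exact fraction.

M(4) = 589/30 kN·m

Load 1 — point force P=3 kN at a=6 m (b=L-a=6):
  M_1 = Pb²(3a+b)x/L³ - Pab²/L²  [x≤a] = 3·6²·(3·6+6)·4/12³ - 3·6·6²/12² = 3/2 kN·m
Load 2 — triangular load w₀=12 kN/m (0→w₀ over full span):
  M_2 = 3w₀Lx/20 - w₀L²/30 - w₀x³/(6L) = 3·12·12·4/20 - 12·12²/30 - 12·4³/(6·12) = 272/15 kN·m
Superposition: M = Σ M_i = 589/30 kN·m ≈ 19.633333 kN·m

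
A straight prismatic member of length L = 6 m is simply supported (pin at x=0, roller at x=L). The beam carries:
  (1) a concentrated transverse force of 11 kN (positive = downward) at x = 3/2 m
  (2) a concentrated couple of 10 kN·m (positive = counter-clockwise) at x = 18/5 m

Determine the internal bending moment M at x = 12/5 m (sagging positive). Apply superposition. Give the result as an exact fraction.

Load 1 — point force P=11 kN at a=3/2 m (b=L-a=9/2):
  M_1 = Pa(L-x)/L  [x>a] = 11·(3/2)·(6-(12/5))/6 = 99/10 kN·m
Load 2 — applied couple M₀=10 kN·m at a=18/5 m (b=L-a=12/5):
  M_2 = M₀x/L  [x≤a] = 10·(12/5)/6 = 4 kN·m
Superposition: M = Σ M_i = 139/10 kN·m ≈ 13.900000 kN·m

M(12/5) = 139/10 kN·m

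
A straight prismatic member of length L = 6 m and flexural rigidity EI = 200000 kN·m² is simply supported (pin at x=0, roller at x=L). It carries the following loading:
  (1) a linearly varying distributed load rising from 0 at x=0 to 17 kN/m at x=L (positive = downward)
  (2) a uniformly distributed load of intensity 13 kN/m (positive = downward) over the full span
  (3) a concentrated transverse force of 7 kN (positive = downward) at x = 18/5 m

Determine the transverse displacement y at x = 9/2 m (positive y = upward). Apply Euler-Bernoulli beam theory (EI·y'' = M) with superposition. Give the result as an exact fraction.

y(9/2) = -18228213/12800000000 m

Load 1 — triangular load w₀=17 kN/m (0→w₀ over full span):
  y_1 = -w₀x(7L⁴-10L²x²+3x⁴)/(360LEI) = -17·(9/2)·(7·6⁴-10·6²·(9/2)²+3·(9/2)⁴)/(360·6·200000) = -54621/102400000 m
Load 2 — uniform load w=13 kN/m over full span:
  y_2 = -wx(L³-2Lx²+x³)/(24EI) = -13·(9/2)·(6³-2·6·(9/2)²+(9/2)³)/(24·200000) = -20007/25600000 m
Load 3 — point force P=7 kN at a=18/5 m (b=L-a=12/5):
  y_3 = -Pa(L-x)(2Lx-a²-x²)/(6LEI)  [x>a] = -7·(18/5)·(6-(9/2))·(2·6·(9/2)-(18/5)²-(9/2)²)/(6·6·200000) = -43659/400000000 m
Superposition: y = Σ y_i = -18228213/12800000000 m ≈ -0.001424 m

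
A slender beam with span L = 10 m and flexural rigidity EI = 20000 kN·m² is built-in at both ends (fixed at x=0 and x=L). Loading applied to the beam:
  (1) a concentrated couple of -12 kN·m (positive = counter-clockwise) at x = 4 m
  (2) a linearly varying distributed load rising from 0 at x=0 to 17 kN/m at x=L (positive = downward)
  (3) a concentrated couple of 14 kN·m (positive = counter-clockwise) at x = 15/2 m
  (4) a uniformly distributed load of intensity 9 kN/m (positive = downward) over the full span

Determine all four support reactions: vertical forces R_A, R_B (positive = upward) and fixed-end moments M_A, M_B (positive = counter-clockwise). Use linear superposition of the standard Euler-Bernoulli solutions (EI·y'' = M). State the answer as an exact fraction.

R_A = 70347/1000 kN, M_A = 80761/600 kN·m, R_B = 104653/1000 kN, M_B = -33293/200 kN·m

Load 1 — applied couple M₀=-12 kN·m at a=4 m (b=L-a=6):
  R_A = 6M₀ab/L³ = 6·(-12)·4·6/10³ = -216/125 kN
  M_A = M₀b(2a-b)/L² = (-12)·6·(2·4-6)/10² = -36/25 kN·m
  R_B = -6M₀ab/L³ = -6·(-12)·4·6/10³ = 216/125 kN
  M_B = M₀a(2b-a)/L² = (-12)·4·(2·6-4)/10² = -96/25 kN·m
Load 2 — triangular load w₀=17 kN/m (0→w₀ over full span):
  R_A = 3w₀L/20 = 3·17·10/20 = 51/2 kN
  M_A = w₀L²/30 = 17·10²/30 = 170/3 kN·m
  R_B = 7w₀L/20 = 7·17·10/20 = 119/2 kN
  M_B = -w₀L²/20 = -17·10²/20 = -85 kN·m
Load 3 — applied couple M₀=14 kN·m at a=15/2 m (b=L-a=5/2):
  R_A = 6M₀ab/L³ = 6·14·(15/2)·(5/2)/10³ = 63/40 kN
  M_A = M₀b(2a-b)/L² = 14·(5/2)·(2·(15/2)-(5/2))/10² = 35/8 kN·m
  R_B = -6M₀ab/L³ = -6·14·(15/2)·(5/2)/10³ = -63/40 kN
  M_B = M₀a(2b-a)/L² = 14·(15/2)·(2·(5/2)-(15/2))/10² = -21/8 kN·m
Load 4 — uniform load w=9 kN/m over full span:
  R_A = wL/2 = 9·10/2 = 45 kN
  M_A = wL²/12 = 9·10²/12 = 75 kN·m
  R_B = wL/2 = 9·10/2 = 45 kN
  M_B = -wL²/12 = -9·10²/12 = -75 kN·m
Superposition: R_A = 70347/1000 kN, M_A = 80761/600 kN·m, R_B = 104653/1000 kN, M_B = -33293/200 kN·m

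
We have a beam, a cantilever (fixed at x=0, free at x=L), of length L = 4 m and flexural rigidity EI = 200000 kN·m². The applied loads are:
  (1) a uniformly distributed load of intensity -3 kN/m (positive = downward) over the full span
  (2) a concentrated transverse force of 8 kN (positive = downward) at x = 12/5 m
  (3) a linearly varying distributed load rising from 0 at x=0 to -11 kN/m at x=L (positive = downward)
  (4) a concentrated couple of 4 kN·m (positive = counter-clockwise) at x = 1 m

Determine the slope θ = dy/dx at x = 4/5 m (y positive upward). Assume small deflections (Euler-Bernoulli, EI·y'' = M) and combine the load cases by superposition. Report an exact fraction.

Load 1 — uniform load w=-3 kN/m over full span:
  θ_1 = -wx(x²-3Lx+3L²)/(6EI) = -(-3)·(4/5)·((4/5)²-3·4·(4/5)+3·4²)/(6·200000) = 61/781250 rad
Load 2 — point force P=8 kN at a=12/5 m (b=L-a=8/5):
  θ_2 = -Px(2a-x)/(2EI)  [x≤a] = -8·(4/5)·(2·(12/5)-(4/5))/(2·200000) = -1/15625 rad
Load 3 — triangular load w₀=-11 kN/m (0→w₀ over full span):
  θ_3 = (w₀Lx²/4-w₀L²x/3-w₀x⁴/(24L))/EI = ((-11)·4·(4/5)²/4-(-11)·4²·(4/5)/3-(-11)·(4/5)⁴/(24·4))/200000 = 9361/46875000 rad
Load 4 — applied couple M₀=4 kN·m at a=1 m (b=L-a=3):
  θ_4 = M₀x/EI  [x≤a] = 4·(4/5)/200000 = 1/62500 rad
Superposition: θ = Σ θ_i = 10771/46875000 rad ≈ 0.000230 rad

θ(4/5) = 10771/46875000 rad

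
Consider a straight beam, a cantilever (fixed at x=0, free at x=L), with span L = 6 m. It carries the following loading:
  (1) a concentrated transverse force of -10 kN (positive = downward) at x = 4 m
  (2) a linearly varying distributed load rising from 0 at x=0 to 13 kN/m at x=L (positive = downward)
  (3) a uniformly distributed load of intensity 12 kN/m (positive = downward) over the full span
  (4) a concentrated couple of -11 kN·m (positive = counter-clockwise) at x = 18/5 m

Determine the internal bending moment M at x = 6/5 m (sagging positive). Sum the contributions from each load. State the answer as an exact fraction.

Load 1 — point force P=-10 kN at a=4 m (b=L-a=2):
  M_1 = -P(a-x)  [x≤a] = -(-10)·(4-(6/5)) = 28 kN·m
Load 2 — triangular load w₀=13 kN/m (0→w₀ over full span):
  M_2 = w₀Lx/2 - w₀L²/3 - w₀x³/(6L) = 13·6·(6/5)/2 - 13·6²/3 - 13·(6/5)³/(6·6) = -13728/125 kN·m
Load 3 — uniform load w=12 kN/m over full span:
  M_3 = -w(L-x)²/2 = -12·(6-(6/5))²/2 = -3456/25 kN·m
Load 4 — applied couple M₀=-11 kN·m at a=18/5 m (b=L-a=12/5):
  M_4 = M₀  [x≤a] = (-11) = -11 kN·m
Superposition: M = Σ M_i = -28883/125 kN·m ≈ -231.064000 kN·m

M(6/5) = -28883/125 kN·m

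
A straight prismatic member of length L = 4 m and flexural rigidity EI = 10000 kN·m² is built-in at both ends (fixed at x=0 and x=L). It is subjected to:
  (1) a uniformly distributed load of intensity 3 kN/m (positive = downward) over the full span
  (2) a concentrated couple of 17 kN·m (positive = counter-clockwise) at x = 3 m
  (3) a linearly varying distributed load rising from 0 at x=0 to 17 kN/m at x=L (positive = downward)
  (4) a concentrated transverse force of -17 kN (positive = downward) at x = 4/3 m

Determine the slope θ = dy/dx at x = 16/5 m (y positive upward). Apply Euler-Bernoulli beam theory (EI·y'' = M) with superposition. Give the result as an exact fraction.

θ(16/5) = 64453/84375000 rad

Load 1 — uniform load w=3 kN/m over full span:
  θ_1 = -wx(L-x)(L-2x)/(12EI) = -3·(16/5)·(4-(16/5))·(4-2·(16/5))/(12·10000) = 12/78125 rad
Load 2 — applied couple M₀=17 kN·m at a=3 m (b=L-a=1):
  θ_2 = (R_Ax²/2 - M_Ax - M₀(x-a))/EI  [x>a] with R_A=153/32, M_A=85/16 = ((153/32)·(16/5)²/2 - (85/16)·(16/5) - 17·((16/5)-3))/10000 = 51/125000 rad
Load 3 — triangular load w₀=17 kN/m (0→w₀ over full span):
  θ_3 = -w₀(2x(L-x)(L-2x)(x+2L)+x²(L-x)²)/(120LEI) = -17·(2·(16/5)·(4-(16/5))·(4-2·(16/5))·((16/5)+2·4)+(16/5)²·(4-(16/5))²)/(120·4·10000) = 544/1171875 rad
Load 4 — point force P=-17 kN at a=4/3 m (b=L-a=8/3):
  θ_4 = Pa²(L-x)(2bL-(3b+a)(L-x))/(2L³EI)  [x>a] = (-17)·(4/3)²·(4-(16/5))·(2·(8/3)·4-(3·(8/3)+(4/3))·(4-(16/5)))/(2·4³·10000) = -221/843750 rad
Superposition: θ = Σ θ_i = 64453/84375000 rad ≈ 0.000764 rad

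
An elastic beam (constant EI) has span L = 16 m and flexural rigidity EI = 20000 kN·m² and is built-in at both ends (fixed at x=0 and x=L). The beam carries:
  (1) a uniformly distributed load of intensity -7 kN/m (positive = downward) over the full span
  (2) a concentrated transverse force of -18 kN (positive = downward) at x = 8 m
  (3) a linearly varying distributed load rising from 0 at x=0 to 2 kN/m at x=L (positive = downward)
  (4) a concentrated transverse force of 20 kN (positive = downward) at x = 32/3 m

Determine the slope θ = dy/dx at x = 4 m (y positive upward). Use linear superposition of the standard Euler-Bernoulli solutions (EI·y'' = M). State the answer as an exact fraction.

θ(4) = 793/75000 rad

Load 1 — uniform load w=-7 kN/m over full span:
  θ_1 = -wx(L-x)(L-2x)/(12EI) = -(-7)·4·(16-4)·(16-2·4)/(12·20000) = 7/625 rad
Load 2 — point force P=-18 kN at a=8 m (b=L-a=8):
  θ_2 = -Pb²x(2aL-(3a+b)x)/(2L³EI)  [x≤a] = -(-18)·8²·4·(2·8·16-(3·8+8)·4)/(2·16³·20000) = 9/2500 rad
Load 3 — triangular load w₀=2 kN/m (0→w₀ over full span):
  θ_3 = -w₀(2x(L-x)(L-2x)(x+2L)+x²(L-x)²)/(120LEI) = -2·(2·4·(16-4)·(16-2·4)·(4+2·16)+4²·(16-4)²)/(120·16·20000) = -39/25000 rad
Load 4 — point force P=20 kN at a=32/3 m (b=L-a=16/3):
  θ_4 = -Pb²x(2aL-(3a+b)x)/(2L³EI)  [x≤a] = -20·(16/3)²·4·(2·(32/3)·16-(3·(32/3)+(16/3))·4)/(2·16³·20000) = -1/375 rad
Superposition: θ = Σ θ_i = 793/75000 rad ≈ 0.010573 rad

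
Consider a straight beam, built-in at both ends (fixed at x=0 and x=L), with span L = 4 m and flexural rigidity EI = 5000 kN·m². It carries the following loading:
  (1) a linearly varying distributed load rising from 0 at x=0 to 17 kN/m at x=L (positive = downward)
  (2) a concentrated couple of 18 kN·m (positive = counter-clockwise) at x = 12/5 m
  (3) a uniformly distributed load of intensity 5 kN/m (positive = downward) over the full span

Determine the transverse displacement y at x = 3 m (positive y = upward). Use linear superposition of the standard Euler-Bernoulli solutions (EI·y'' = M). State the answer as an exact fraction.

Load 1 — triangular load w₀=17 kN/m (0→w₀ over full span):
  y_1 = -w₀x²(L-x)²(x+2L)/(120LEI) = -17·3²·(4-3)²·(3+2·4)/(120·4·5000) = -561/800000 m
Load 2 — applied couple M₀=18 kN·m at a=12/5 m (b=L-a=8/5):
  y_2 = (R_Ax³/6 - M_Ax²/2 - M₀(x-a)²/2)/EI  [x>a] with R_A=162/25, M_A=144/25 = ((162/25)·3³/6 - (144/25)·3²/2 - 18·(3-(12/5))²/2)/5000 = 0 m
Load 3 — uniform load w=5 kN/m over full span:
  y_3 = -wx²(L-x)²/(24EI) = -5·3²·(4-3)²/(24·5000) = -3/8000 m
Superposition: y = Σ y_i = -861/800000 m ≈ -0.001076 m

y(3) = -861/800000 m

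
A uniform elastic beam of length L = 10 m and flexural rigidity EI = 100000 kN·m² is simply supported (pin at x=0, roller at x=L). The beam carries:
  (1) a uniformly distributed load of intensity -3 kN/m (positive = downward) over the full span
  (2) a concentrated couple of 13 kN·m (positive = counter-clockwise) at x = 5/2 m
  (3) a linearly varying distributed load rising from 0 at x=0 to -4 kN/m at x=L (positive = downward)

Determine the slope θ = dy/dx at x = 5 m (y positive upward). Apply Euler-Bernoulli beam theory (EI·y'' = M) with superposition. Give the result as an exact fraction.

θ(5) = 101/2880000 rad

Load 1 — uniform load w=-3 kN/m over full span:
  θ_1 = -w(L³-6Lx²+4x³)/(24EI) = -(-3)·(10³-6·10·5²+4·5³)/(24·100000) = 0 rad
Load 2 — applied couple M₀=13 kN·m at a=5/2 m (b=L-a=15/2):
  θ_2 = (M₀x²/(2L)-M₀(x-a)+C₁)/EI  [x>a] with C₁=M₀(3b²-L²)/(6L)=715/48 = (13·5²/(2·10)-13·(5-(5/2))+(715/48))/100000 = -13/960000 rad
Load 3 — triangular load w₀=-4 kN/m (0→w₀ over full span):
  θ_3 = -w₀(7L⁴-30L²x²+15x⁴)/(360LEI) = -(-4)·(7·10⁴-30·10²·5²+15·5⁴)/(360·10·100000) = 7/144000 rad
Superposition: θ = Σ θ_i = 101/2880000 rad ≈ 0.000035 rad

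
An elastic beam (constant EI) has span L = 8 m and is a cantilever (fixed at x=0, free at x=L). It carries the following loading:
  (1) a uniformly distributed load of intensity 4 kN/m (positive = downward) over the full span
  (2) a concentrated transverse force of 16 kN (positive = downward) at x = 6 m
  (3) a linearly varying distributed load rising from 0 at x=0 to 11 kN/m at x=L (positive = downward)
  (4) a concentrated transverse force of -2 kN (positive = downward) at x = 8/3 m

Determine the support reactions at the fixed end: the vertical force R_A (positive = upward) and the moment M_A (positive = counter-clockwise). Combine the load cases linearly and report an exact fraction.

R_A = 90 kN, M_A = 1360/3 kN·m

Load 1 — uniform load w=4 kN/m over full span:
  R_A = wL = 4·8 = 32 kN
  M_A = wL²/2 = 4·8²/2 = 128 kN·m
Load 2 — point force P=16 kN at a=6 m (b=L-a=2):
  R_A = P = 16 kN
  M_A = Pa = 16·6 = 96 kN·m
Load 3 — triangular load w₀=11 kN/m (0→w₀ over full span):
  R_A = w₀L/2 = 11·8/2 = 44 kN
  M_A = w₀L²/3 = 11·8²/3 = 704/3 kN·m
Load 4 — point force P=-2 kN at a=8/3 m (b=L-a=16/3):
  R_A = P = (-2) = -2 kN
  M_A = Pa = (-2)·(8/3) = -16/3 kN·m
Superposition: R_A = 90 kN, M_A = 1360/3 kN·m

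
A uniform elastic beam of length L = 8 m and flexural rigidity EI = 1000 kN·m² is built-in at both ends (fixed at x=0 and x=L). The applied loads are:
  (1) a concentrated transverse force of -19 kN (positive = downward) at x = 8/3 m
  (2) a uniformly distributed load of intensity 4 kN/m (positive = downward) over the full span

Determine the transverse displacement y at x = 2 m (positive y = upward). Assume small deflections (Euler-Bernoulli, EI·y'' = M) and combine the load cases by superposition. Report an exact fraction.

y(2) = 23/10125 m

Load 1 — point force P=-19 kN at a=8/3 m (b=L-a=16/3):
  y_1 = -Pb²x²(3aL-(3a+b)x)/(6L³EI)  [x≤a] = -(-19)·(16/3)²·2²·(3·(8/3)·8-(3·(8/3)+(16/3))·2)/(6·8³·1000) = 266/10125 m
Load 2 — uniform load w=4 kN/m over full span:
  y_2 = -wx²(L-x)²/(24EI) = -4·2²·(8-2)²/(24·1000) = -3/125 m
Superposition: y = Σ y_i = 23/10125 m ≈ 0.002272 m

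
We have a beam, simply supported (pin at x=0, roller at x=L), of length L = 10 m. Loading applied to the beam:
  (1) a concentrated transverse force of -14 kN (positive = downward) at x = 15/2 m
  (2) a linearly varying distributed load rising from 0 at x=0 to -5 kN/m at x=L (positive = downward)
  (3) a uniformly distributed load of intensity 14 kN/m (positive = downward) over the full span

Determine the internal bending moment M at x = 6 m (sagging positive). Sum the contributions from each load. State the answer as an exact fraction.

M(6) = 115 kN·m

Load 1 — point force P=-14 kN at a=15/2 m (b=L-a=5/2):
  M_1 = Pbx/L  [x≤a] = (-14)·(5/2)·6/10 = -21 kN·m
Load 2 — triangular load w₀=-5 kN/m (0→w₀ over full span):
  M_2 = w₀Lx/6 - w₀x³/(6L) = (-5)·10·6/6 - (-5)·6³/(6·10) = -32 kN·m
Load 3 — uniform load w=14 kN/m over full span:
  M_3 = wx(L-x)/2 = 14·6·(10-6)/2 = 168 kN·m
Superposition: M = Σ M_i = 115 kN·m ≈ 115.000000 kN·m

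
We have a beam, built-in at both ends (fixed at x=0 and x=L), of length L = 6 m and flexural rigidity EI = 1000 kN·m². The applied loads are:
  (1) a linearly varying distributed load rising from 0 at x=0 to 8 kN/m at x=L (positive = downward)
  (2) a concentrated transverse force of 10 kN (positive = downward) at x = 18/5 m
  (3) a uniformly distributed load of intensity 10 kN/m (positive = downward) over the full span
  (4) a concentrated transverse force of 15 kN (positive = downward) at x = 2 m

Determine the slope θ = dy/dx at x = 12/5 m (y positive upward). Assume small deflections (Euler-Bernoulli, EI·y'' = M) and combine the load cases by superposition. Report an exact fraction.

Load 1 — triangular load w₀=8 kN/m (0→w₀ over full span):
  θ_1 = -w₀(2x(L-x)(L-2x)(x+2L)+x²(L-x)²)/(120LEI) = -8·(2·(12/5)·(6-(12/5))·(6-2·(12/5))·((12/5)+2·6)+(12/5)²·(6-(12/5))²)/(120·6·1000) = -324/78125 rad
Load 2 — point force P=10 kN at a=18/5 m (b=L-a=12/5):
  θ_2 = -Pb²x(2aL-(3a+b)x)/(2L³EI)  [x≤a] = -10·(12/5)²·(12/5)·(2·(18/5)·6-(3·(18/5)+(12/5))·(12/5))/(2·6³·1000) = -288/78125 rad
Load 3 — uniform load w=10 kN/m over full span:
  θ_3 = -wx(L-x)(L-2x)/(12EI) = -10·(12/5)·(6-(12/5))·(6-2·(12/5))/(12·1000) = -27/3125 rad
Load 4 — point force P=15 kN at a=2 m (b=L-a=4):
  θ_4 = Pa²(L-x)(2bL-(3b+a)(L-x))/(2L³EI)  [x>a] = 15·2²·(6-(12/5))·(2·4·6-(3·4+2)·(6-(12/5)))/(2·6³·1000) = -3/2500 rad
Superposition: θ = Σ θ_i = -5523/312500 rad ≈ -0.017674 rad

θ(12/5) = -5523/312500 rad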